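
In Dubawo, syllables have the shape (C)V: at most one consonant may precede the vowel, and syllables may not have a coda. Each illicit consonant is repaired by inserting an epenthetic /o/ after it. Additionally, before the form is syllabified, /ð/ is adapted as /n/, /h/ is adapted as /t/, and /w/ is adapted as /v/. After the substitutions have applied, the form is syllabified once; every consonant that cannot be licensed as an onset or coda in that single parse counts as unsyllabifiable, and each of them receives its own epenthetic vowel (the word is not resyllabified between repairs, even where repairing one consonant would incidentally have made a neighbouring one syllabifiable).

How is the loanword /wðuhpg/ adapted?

vonutopogo

Substitution: /w/ → /v/, /ð/ → /n/, /h/ → /t/, giving /vnutpg/.
The consonants /v/, /t/, /p/, /g/ cannot be parsed into a legal (C)V syllable (no codas are permitted; onsets are limited to one consonant).
Each unlicensed consonant becomes the onset of a new syllable: /v/ → /vo/, /t/ → /to/, /p/ → /po/, /g/ → /go/.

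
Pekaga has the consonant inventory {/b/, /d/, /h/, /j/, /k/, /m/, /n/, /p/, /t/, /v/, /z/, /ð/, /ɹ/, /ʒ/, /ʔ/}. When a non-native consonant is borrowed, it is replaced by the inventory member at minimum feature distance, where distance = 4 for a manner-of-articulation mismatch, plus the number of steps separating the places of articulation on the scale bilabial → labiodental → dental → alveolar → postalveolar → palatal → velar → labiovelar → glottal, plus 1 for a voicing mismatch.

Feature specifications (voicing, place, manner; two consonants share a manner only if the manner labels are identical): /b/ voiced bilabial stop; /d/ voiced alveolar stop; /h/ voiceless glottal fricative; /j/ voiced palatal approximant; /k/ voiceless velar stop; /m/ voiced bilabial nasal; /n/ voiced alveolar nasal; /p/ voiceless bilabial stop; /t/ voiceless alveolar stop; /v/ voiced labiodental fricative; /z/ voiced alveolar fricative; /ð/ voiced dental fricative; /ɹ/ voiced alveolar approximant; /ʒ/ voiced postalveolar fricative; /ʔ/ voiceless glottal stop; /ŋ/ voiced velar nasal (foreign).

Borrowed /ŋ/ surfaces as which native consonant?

n

/n/ is closest: same manner (nasal), place distance 3 (velar→alveolar), same voicing; total 3. Next closest is /j/ at distance 5.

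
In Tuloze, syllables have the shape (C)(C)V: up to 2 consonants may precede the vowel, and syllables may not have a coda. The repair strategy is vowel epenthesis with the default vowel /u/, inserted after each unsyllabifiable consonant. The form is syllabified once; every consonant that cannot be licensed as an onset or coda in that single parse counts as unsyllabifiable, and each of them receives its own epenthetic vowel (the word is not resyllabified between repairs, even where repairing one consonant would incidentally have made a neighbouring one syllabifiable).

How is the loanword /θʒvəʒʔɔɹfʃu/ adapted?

θuʒvəʒʔɔɹufʃu

Syllabifying with onset maximization leaves /θ/, /ɹ/ stranded (no codas are permitted; onsets may contain at most 2 consonants).
Epenthesis after each stranded consonant: /θ/ → /θu/, /ɹ/ → /ɹu/.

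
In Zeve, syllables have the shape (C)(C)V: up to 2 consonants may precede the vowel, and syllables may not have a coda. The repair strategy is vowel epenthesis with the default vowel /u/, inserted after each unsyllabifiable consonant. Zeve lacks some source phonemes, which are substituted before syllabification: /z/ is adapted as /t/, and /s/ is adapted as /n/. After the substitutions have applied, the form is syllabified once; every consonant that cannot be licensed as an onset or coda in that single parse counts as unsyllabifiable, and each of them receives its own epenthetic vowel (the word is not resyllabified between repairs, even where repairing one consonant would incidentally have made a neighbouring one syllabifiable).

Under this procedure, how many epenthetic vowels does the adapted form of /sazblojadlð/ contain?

4

After substitution the input is /natblojadlð/.
The unsyllabifiable consonants are /t/, /d/, /l/, /ð/; each receives one epenthetic vowel.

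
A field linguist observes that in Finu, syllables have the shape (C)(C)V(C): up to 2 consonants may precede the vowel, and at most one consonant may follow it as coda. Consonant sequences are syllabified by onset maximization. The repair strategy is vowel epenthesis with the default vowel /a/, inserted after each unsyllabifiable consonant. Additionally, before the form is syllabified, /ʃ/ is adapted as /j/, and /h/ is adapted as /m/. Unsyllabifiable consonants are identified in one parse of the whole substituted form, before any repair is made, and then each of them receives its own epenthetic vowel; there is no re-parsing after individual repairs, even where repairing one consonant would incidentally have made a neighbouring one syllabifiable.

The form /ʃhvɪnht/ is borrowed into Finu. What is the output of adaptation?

jamvɪnmata

Substitution: /ʃ/ → /j/, /h/ → /m/, giving /jmvɪnmt/.
The consonants /j/, /m/, /t/ cannot be parsed into a legal (C)(C)V(C) syllable (at most one coda consonant is licensed; onsets may contain at most 2 consonants).
Each unlicensed consonant becomes the onset of a new syllable: /j/ → /ja/, /m/ → /ma/, /t/ → /ta/.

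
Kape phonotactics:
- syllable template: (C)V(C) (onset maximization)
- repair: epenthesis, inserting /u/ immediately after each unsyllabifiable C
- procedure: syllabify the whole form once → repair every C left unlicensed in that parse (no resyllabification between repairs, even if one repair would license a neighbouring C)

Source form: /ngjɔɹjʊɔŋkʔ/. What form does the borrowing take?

nugujɔɹjʊɔŋkuʔu

Syllabifying with onset maximization leaves /n/, /g/, /k/, /ʔ/ stranded (at most one coda consonant is licensed; onsets are limited to one consonant).
Epenthesis after each stranded consonant: /n/ → /nu/, /g/ → /gu/, /k/ → /ku/, /ʔ/ → /ʔu/.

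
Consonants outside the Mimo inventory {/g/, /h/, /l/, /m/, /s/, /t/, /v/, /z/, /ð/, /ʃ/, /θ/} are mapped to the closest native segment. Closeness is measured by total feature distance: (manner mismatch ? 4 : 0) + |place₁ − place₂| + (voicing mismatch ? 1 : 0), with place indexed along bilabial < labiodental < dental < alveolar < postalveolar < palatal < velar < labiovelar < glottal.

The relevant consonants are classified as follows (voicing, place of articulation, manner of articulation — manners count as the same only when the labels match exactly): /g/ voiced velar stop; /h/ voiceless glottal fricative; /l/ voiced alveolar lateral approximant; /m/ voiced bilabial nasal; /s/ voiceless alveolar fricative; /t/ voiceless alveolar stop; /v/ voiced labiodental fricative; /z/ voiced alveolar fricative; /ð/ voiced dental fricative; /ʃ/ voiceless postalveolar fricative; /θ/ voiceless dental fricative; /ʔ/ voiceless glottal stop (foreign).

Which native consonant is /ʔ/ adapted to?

g

/g/ is closest: same manner (stop), place distance 2 (glottal→velar), voicing differs (+1); total 3. Next closest is /h/ at distance 4.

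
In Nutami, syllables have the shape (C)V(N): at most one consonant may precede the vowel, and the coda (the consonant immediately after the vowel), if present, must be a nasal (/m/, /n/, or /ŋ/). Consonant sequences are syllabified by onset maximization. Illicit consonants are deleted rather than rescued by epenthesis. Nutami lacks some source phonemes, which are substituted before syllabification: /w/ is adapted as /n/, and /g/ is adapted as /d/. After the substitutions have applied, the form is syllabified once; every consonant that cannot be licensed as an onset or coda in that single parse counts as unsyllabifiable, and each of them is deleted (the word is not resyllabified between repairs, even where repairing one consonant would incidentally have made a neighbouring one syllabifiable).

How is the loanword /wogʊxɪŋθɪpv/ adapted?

Substitution: /w/ → /n/, /g/ → /d/, giving /nodʊxɪŋθɪpv/.
Syllabifying with onset maximization leaves /p/, /v/ stranded (only a nasal (/m/, /n/, or /ŋ/) is licensed in coda position; onsets are limited to one consonant).
Deleting the stranded consonants removes /p/, /v/.

nodʊxɪŋθɪ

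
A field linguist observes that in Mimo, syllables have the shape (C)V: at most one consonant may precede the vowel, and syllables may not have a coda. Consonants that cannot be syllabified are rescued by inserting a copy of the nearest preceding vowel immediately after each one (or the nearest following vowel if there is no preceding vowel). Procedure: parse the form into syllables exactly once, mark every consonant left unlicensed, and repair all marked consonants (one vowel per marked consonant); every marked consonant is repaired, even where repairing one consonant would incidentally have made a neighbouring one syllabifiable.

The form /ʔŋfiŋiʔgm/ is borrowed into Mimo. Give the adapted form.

The consonants /ʔ/, /ŋ/, /ʔ/, /g/, /m/ cannot be parsed into a legal (C)V syllable (no codas are permitted; onsets are limited to one consonant).
Epenthesis after each stranded consonant: /ʔ/ → /ʔi/, /ŋ/ → /ŋi/, /ʔ/ → /ʔi/, /g/ → /gi/, /m/ → /mi/.

ʔiŋifiŋiʔigimi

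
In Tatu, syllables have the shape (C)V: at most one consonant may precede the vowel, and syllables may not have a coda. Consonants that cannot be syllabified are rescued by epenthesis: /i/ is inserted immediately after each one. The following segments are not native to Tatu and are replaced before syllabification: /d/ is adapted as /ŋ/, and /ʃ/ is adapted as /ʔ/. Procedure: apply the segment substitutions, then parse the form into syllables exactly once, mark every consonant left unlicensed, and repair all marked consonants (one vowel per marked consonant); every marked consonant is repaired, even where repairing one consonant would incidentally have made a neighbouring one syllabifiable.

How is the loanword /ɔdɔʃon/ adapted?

Substitution: /d/ → /ŋ/, /ʃ/ → /ʔ/, giving /ɔŋɔʔon/.
Under (C)V, the unsyllabifiable consonants are /n/ (no codas are permitted; onsets are limited to one consonant).
Epenthesis after each stranded consonant: /n/ → /ni/.

ɔŋɔʔoni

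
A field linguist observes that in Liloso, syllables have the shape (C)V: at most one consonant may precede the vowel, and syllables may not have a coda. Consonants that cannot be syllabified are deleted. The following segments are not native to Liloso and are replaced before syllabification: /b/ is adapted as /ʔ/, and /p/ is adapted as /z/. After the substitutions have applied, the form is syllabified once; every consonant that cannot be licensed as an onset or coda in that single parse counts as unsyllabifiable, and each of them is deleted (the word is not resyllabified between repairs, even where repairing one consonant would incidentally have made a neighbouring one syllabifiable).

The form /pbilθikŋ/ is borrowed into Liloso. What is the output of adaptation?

ʔiθi

Substitution: /p/ → /z/, /b/ → /ʔ/, giving /zʔilθikŋ/.
Syllabifying with onset maximization leaves /z/, /l/, /k/, /ŋ/ stranded (no codas are permitted; onsets are limited to one consonant).
Deletion applies to /z/, /l/, /k/, /ŋ/.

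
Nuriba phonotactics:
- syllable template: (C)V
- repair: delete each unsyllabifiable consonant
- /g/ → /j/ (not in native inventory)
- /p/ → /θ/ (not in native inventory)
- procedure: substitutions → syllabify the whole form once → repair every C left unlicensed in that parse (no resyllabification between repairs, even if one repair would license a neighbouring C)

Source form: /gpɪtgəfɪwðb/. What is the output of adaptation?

θɪjəfɪ

Substitution: /g/ → /j/, /p/ → /θ/, giving /jθɪtjəfɪwðb/.
Under (C)V, the unsyllabifiable consonants are /j/, /t/, /w/, /ð/, /b/ (no codas are permitted; onsets are limited to one consonant).
Deletion applies to /j/, /t/, /w/, /ð/, /b/.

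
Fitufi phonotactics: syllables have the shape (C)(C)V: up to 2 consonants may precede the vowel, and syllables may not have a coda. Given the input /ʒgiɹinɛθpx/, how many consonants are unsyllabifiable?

3

The consonants /θ/, /p/, /x/ cannot be parsed into a legal (C)(C)V syllable (no codas are permitted; onsets may contain at most 2 consonants).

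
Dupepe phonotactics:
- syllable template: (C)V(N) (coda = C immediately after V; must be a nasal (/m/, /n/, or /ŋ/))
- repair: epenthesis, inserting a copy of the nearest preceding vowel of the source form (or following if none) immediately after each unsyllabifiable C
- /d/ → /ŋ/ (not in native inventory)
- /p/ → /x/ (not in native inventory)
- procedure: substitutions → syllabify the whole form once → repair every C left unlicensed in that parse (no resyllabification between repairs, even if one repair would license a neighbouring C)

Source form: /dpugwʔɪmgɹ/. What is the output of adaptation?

ŋuxuguwuʔɪmgɪɹɪ

Substitution: /d/ → /ŋ/, /p/ → /x/, giving /ŋxugwʔɪmgɹ/.
Under (C)V(N), the unsyllabifiable consonants are /ŋ/, /g/, /w/, /g/, /ɹ/ (only a nasal (/m/, /n/, or /ŋ/) is licensed in coda position; onsets are limited to one consonant).
Each unlicensed consonant becomes the onset of a new syllable: /ŋ/ → /ŋu/, /g/ → /gu/, /w/ → /wu/, /g/ → /gɪ/, /ɹ/ → /ɹɪ/.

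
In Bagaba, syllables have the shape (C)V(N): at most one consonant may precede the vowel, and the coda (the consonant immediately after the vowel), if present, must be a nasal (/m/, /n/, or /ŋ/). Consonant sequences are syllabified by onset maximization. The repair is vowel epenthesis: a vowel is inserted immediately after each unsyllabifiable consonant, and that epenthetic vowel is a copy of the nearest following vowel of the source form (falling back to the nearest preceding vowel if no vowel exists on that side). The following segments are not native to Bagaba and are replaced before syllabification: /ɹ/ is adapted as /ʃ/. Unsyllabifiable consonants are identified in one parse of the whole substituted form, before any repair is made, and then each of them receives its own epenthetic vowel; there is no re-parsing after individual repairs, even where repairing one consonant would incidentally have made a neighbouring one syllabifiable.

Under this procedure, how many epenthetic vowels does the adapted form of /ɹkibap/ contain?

After substitution the input is /ʃkibap/.
The unsyllabifiable consonants are /ʃ/, /p/; each receives one epenthetic vowel.

2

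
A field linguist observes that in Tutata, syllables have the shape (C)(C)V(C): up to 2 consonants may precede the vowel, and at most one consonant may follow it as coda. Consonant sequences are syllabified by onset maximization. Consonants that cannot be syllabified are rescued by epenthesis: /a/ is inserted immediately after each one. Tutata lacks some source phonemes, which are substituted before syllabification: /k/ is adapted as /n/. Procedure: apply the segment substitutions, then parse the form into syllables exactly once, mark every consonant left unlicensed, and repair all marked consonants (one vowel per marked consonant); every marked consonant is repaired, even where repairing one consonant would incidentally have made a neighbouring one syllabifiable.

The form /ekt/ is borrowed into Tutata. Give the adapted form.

enta

Substitution: /k/ → /n/, giving /ent/.
Under (C)(C)V(C), the unsyllabifiable consonants are /t/ (at most one coda consonant is licensed; onsets may contain at most 2 consonants).
Each unlicensed consonant becomes the onset of a new syllable: /t/ → /ta/.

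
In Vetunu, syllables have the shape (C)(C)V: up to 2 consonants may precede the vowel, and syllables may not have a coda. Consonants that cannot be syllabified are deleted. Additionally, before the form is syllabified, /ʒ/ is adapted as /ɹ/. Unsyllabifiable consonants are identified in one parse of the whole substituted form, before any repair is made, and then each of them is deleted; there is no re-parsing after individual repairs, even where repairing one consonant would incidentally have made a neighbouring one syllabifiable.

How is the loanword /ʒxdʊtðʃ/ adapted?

Substitution: /ʒ/ → /ɹ/, giving /ɹxdʊtðʃ/.
The consonants /ɹ/, /t/, /ð/, /ʃ/ cannot be parsed into a legal (C)(C)V syllable (no codas are permitted; onsets may contain at most 2 consonants).
Each unlicensed consonant is deleted: /ɹ/, /t/, /ð/, /ʃ/.

xdʊ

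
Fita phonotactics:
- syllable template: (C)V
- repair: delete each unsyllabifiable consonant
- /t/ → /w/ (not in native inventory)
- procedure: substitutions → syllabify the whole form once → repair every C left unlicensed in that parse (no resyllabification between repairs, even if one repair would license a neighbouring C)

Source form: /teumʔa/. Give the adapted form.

Substitution: /t/ → /w/, giving /weumʔa/.
The consonants /m/ cannot be parsed into a legal (C)V syllable (no codas are permitted; onsets are limited to one consonant).
Deletion applies to /m/.

weuʔa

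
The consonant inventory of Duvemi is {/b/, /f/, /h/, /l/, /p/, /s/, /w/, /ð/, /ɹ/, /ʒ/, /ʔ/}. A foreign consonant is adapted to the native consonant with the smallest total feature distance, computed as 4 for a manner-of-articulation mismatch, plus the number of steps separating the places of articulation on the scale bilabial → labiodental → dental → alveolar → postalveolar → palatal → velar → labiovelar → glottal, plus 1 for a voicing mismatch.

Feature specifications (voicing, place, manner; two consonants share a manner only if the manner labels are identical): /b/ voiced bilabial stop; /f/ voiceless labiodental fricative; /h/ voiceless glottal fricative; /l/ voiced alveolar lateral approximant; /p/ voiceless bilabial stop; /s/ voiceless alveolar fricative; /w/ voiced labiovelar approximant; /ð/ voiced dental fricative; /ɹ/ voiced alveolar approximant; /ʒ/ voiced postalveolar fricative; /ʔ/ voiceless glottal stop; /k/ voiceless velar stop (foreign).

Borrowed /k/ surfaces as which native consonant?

/ʔ/ is closest: same manner (stop), place distance 2 (velar→glottal), same voicing; total 2. Next closest is /h/ at distance 6.

ʔ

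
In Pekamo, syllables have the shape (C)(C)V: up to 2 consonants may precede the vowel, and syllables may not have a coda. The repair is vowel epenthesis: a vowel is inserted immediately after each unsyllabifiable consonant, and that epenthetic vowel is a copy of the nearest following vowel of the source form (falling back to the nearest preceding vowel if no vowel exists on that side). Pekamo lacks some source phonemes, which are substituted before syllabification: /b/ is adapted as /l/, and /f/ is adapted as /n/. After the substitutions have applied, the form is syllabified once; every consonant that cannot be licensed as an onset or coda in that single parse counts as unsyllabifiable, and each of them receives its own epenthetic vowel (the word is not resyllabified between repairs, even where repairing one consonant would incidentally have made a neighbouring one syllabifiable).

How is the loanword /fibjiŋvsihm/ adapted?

Substitution: /f/ → /n/, /b/ → /l/, giving /niljiŋvsihm/.
Syllabifying with onset maximization leaves /ŋ/, /h/, /m/ stranded (no codas are permitted; onsets may contain at most 2 consonants).
Epenthesis after each stranded consonant: /ŋ/ → /ŋi/, /h/ → /hi/, /m/ → /mi/.

niljiŋivsihimi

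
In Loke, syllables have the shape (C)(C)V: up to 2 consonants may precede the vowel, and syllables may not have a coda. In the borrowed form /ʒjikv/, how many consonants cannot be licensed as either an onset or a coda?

Under (C)(C)V, the unsyllabifiable consonants are /k/, /v/ (no codas are permitted; onsets may contain at most 2 consonants).

2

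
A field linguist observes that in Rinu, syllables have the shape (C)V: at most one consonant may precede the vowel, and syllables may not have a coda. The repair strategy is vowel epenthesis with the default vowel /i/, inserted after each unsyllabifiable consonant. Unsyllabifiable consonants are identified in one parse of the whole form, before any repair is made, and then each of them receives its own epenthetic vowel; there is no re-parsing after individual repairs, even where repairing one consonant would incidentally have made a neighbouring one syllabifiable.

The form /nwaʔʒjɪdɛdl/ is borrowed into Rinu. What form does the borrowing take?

niwaʔiʒijɪdɛdili

Under (C)V, the unsyllabifiable consonants are /n/, /ʔ/, /ʒ/, /d/, /l/ (no codas are permitted; onsets are limited to one consonant).
Inserting the epenthetic vowel yields /n/ → /ni/, /ʔ/ → /ʔi/, /ʒ/ → /ʒi/, /d/ → /di/, /l/ → /li/.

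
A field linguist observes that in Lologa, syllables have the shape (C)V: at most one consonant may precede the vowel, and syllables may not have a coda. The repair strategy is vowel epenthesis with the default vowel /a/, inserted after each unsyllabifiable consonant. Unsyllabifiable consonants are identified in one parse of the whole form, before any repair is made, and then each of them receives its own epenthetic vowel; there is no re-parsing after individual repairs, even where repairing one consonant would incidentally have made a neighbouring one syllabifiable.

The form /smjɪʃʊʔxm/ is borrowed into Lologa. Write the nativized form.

samajɪʃʊʔaxama

Syllabifying with onset maximization leaves /s/, /m/, /ʔ/, /x/, /m/ stranded (no codas are permitted; onsets are limited to one consonant).
Each unlicensed consonant becomes the onset of a new syllable: /s/ → /sa/, /m/ → /ma/, /ʔ/ → /ʔa/, /x/ → /xa/, /m/ → /ma/.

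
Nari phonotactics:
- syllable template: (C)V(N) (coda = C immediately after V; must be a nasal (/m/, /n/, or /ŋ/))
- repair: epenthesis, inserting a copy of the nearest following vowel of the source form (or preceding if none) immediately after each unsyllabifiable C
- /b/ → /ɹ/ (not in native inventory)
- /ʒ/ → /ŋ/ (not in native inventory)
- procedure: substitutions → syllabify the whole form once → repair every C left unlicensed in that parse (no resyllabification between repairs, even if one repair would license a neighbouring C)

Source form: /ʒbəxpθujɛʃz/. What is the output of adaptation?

Substitution: /ʒ/ → /ŋ/, /b/ → /ɹ/, giving /ŋɹəxpθujɛʃz/.
Under (C)V(N), the unsyllabifiable consonants are /ŋ/, /x/, /p/, /ʃ/, /z/ (only a nasal (/m/, /n/, or /ŋ/) is licensed in coda position; onsets are limited to one consonant).
Each unlicensed consonant becomes the onset of a new syllable: /ŋ/ → /ŋə/, /x/ → /xu/, /p/ → /pu/, /ʃ/ → /ʃɛ/, /z/ → /zɛ/.

ŋəɹəxupuθujɛʃɛzɛ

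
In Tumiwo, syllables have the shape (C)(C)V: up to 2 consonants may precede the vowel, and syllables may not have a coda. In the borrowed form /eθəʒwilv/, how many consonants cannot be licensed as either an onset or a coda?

2

Under (C)(C)V, the unsyllabifiable consonants are /l/, /v/ (no codas are permitted; onsets may contain at most 2 consonants).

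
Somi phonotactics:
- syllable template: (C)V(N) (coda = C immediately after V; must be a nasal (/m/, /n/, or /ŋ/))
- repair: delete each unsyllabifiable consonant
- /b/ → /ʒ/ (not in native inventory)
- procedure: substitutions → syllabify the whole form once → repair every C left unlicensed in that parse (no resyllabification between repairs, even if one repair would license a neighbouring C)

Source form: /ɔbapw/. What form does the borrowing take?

ɔʒa

Substitution: /b/ → /ʒ/, giving /ɔʒapw/.
Under (C)V(N), the unsyllabifiable consonants are /p/, /w/ (only a nasal (/m/, /n/, or /ŋ/) is licensed in coda position; onsets are limited to one consonant).
Each unlicensed consonant is deleted: /p/, /w/.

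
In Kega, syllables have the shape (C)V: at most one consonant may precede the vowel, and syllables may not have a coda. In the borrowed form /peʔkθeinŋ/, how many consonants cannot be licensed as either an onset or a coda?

4

Syllabifying with onset maximization leaves /ʔ/, /k/, /n/, /ŋ/ stranded (no codas are permitted; onsets are limited to one consonant).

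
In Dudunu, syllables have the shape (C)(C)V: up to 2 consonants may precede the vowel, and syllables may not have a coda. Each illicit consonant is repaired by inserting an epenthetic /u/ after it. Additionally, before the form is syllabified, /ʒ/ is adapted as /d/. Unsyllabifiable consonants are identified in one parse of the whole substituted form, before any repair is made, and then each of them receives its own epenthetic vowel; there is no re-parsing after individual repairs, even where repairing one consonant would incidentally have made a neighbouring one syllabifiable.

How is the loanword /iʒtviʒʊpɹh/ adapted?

Substitution: /ʒ/ → /d/, giving /idtvidʊpɹh/.
Under (C)(C)V, the unsyllabifiable consonants are /d/, /p/, /ɹ/, /h/ (no codas are permitted; onsets may contain at most 2 consonants).
Epenthesis after each stranded consonant: /d/ → /du/, /p/ → /pu/, /ɹ/ → /ɹu/, /h/ → /hu/.

idutvidʊpuɹuhu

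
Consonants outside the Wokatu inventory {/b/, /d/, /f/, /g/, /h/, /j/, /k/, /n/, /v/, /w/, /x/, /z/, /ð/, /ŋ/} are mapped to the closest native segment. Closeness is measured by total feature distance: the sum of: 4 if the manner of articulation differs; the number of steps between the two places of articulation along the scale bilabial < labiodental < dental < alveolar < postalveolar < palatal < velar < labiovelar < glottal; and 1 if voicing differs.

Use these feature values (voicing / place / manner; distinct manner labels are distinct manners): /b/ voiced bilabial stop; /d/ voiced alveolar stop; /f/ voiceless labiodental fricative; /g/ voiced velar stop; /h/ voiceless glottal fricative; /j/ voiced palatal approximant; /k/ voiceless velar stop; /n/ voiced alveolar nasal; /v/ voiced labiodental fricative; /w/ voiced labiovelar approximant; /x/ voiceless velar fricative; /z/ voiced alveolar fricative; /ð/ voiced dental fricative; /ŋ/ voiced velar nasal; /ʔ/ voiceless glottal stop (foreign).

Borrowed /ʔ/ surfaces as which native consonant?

/k/ is closest: same manner (stop), place distance 2 (glottal→velar), same voicing; total 2. Next closest is /g/ at distance 3.

k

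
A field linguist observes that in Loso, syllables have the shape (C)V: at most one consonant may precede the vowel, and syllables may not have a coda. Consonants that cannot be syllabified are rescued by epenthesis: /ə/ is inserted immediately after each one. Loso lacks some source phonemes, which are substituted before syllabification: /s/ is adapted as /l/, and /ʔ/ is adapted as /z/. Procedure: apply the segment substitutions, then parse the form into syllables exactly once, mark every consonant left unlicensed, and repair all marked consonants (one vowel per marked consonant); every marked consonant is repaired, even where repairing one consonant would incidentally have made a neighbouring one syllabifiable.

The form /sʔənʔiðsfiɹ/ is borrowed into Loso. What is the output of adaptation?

ləzənəziðələfiɹə

Substitution: /s/ → /l/, /ʔ/ → /z/, giving /lzənziðlfiɹ/.
Syllabifying with onset maximization leaves /l/, /n/, /ð/, /l/, /ɹ/ stranded (no codas are permitted; onsets are limited to one consonant).
Inserting the epenthetic vowel yields /l/ → /lə/, /n/ → /nə/, /ð/ → /ðə/, /l/ → /lə/, /ɹ/ → /ɹə/.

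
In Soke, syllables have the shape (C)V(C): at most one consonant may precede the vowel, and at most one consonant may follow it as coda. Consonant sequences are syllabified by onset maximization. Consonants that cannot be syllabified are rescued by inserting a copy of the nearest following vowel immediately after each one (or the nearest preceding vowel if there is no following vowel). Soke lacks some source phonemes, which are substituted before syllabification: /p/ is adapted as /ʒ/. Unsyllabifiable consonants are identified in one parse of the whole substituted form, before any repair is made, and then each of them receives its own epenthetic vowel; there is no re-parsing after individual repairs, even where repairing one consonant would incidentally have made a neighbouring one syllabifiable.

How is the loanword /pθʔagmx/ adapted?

Substitution: /p/ → /ʒ/, giving /ʒθʔagmx/.
Under (C)V(C), the unsyllabifiable consonants are /ʒ/, /θ/, /m/, /x/ (at most one coda consonant is licensed; onsets are limited to one consonant).
Each unlicensed consonant becomes the onset of a new syllable: /ʒ/ → /ʒa/, /θ/ → /θa/, /m/ → /ma/, /x/ → /xa/.

ʒaθaʔagmaxa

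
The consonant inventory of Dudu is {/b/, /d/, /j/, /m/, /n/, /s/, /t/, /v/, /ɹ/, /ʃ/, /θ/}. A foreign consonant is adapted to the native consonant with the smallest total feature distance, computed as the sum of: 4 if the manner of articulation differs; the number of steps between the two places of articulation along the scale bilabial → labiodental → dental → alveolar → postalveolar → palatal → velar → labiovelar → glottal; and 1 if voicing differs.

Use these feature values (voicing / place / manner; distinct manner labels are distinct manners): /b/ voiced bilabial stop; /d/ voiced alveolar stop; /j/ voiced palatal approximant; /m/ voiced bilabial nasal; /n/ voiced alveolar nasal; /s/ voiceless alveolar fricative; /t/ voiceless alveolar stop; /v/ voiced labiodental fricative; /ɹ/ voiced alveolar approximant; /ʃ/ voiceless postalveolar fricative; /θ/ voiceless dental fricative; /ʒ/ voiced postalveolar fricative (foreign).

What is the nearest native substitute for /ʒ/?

/ʃ/ is closest: same manner (fricative), place distance 0 (postalveolar→postalveolar), voicing differs (+1); total 1. Next closest is /s/ at distance 2.

ʃ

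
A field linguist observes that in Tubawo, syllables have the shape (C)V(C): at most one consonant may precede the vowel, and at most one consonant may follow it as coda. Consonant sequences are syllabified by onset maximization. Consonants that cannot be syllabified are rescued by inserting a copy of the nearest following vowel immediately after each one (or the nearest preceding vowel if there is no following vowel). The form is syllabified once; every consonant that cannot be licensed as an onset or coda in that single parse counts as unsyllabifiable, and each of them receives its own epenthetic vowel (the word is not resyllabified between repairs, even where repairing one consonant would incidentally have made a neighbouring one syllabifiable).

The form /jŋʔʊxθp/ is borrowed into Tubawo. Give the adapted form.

Under (C)V(C), the unsyllabifiable consonants are /j/, /ŋ/, /θ/, /p/ (at most one coda consonant is licensed; onsets are limited to one consonant).
Inserting the epenthetic vowel yields /j/ → /jʊ/, /ŋ/ → /ŋʊ/, /θ/ → /θʊ/, /p/ → /pʊ/.

jʊŋʊʔʊxθʊpʊ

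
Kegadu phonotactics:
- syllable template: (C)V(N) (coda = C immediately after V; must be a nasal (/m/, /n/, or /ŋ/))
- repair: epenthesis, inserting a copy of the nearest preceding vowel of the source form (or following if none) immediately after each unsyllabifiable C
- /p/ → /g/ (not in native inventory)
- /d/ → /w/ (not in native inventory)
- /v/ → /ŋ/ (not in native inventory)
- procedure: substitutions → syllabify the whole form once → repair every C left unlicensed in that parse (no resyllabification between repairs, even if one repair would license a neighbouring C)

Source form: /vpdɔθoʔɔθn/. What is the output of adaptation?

ŋɔgɔwɔθoʔɔθɔnɔ

Substitution: /v/ → /ŋ/, /p/ → /g/, /d/ → /w/, giving /ŋgwɔθoʔɔθn/.
The consonants /ŋ/, /g/, /θ/, /n/ cannot be parsed into a legal (C)V(N) syllable (only a nasal (/m/, /n/, or /ŋ/) is licensed in coda position; onsets are limited to one consonant).
Epenthesis after each stranded consonant: /ŋ/ → /ŋɔ/, /g/ → /gɔ/, /θ/ → /θɔ/, /n/ → /nɔ/.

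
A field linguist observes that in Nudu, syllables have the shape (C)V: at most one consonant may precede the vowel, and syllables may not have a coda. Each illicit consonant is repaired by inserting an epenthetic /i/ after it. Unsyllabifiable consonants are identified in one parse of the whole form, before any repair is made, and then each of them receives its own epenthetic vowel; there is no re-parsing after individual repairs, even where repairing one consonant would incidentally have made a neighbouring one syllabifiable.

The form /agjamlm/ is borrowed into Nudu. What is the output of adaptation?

Under (C)V, the unsyllabifiable consonants are /g/, /m/, /l/, /m/ (no codas are permitted; onsets are limited to one consonant).
Inserting the epenthetic vowel yields /g/ → /gi/, /m/ → /mi/, /l/ → /li/, /m/ → /mi/.

agijamilimi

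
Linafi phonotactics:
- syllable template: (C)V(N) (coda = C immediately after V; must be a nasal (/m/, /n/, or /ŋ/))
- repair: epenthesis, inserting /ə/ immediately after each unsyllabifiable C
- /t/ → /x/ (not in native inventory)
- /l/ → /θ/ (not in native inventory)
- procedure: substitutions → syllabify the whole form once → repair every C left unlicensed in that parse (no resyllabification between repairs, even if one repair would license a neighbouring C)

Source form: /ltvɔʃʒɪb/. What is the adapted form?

Substitution: /l/ → /θ/, /t/ → /x/, giving /θxvɔʃʒɪb/.
The consonants /θ/, /x/, /ʃ/, /b/ cannot be parsed into a legal (C)V(N) syllable (only a nasal (/m/, /n/, or /ŋ/) is licensed in coda position; onsets are limited to one consonant).
Inserting the epenthetic vowel yields /θ/ → /θə/, /x/ → /xə/, /ʃ/ → /ʃə/, /b/ → /bə/.

θəxəvɔʃəʒɪbə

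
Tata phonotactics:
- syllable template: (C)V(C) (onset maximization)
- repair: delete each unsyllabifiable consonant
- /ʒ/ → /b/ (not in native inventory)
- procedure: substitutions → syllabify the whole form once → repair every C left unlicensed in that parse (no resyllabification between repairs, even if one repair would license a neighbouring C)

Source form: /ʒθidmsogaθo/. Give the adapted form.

Substitution: /ʒ/ → /b/, giving /bθidmsogaθo/.
The consonants /b/, /m/ cannot be parsed into a legal (C)V(C) syllable (at most one coda consonant is licensed; onsets are limited to one consonant).
Each unlicensed consonant is deleted: /b/, /m/.

θidsogaθo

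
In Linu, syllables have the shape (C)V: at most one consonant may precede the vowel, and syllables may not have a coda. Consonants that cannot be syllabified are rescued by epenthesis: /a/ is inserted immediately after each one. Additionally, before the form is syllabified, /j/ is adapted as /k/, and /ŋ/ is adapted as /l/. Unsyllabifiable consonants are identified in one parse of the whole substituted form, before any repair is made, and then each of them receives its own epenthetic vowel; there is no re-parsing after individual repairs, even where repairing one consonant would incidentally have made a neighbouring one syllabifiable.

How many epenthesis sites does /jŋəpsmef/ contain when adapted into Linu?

4

After substitution the input is /kləpsmef/.
The unsyllabifiable consonants are /k/, /p/, /s/, /f/; each receives one epenthetic vowel.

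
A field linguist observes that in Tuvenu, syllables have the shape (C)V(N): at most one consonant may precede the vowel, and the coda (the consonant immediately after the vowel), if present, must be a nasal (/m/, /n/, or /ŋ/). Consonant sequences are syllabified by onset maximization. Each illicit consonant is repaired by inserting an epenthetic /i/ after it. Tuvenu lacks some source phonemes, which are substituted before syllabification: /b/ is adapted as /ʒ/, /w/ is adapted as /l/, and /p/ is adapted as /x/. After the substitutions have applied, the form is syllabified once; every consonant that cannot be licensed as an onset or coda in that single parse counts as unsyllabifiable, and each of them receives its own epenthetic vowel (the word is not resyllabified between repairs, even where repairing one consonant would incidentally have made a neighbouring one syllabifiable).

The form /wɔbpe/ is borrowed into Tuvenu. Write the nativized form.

Substitution: /w/ → /l/, /b/ → /ʒ/, /p/ → /x/, giving /lɔʒxe/.
The consonants /ʒ/ cannot be parsed into a legal (C)V(N) syllable (only a nasal (/m/, /n/, or /ŋ/) is licensed in coda position; onsets are limited to one consonant).
Inserting the epenthetic vowel yields /ʒ/ → /ʒi/.

lɔʒixe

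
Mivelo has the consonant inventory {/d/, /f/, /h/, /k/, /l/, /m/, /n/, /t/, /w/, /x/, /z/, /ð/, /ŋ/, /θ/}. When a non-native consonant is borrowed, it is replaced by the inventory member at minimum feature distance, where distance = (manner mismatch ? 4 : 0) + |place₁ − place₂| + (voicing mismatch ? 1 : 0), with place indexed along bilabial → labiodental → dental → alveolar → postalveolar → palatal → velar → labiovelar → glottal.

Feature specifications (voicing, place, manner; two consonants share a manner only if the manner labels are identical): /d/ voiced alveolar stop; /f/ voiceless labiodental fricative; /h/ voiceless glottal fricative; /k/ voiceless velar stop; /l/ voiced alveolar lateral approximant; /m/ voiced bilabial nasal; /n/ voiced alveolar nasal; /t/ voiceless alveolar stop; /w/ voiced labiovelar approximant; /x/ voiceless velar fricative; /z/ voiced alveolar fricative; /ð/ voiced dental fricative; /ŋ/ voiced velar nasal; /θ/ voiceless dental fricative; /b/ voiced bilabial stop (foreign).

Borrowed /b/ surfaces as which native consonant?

/d/ is closest: same manner (stop), place distance 3 (bilabial→alveolar), same voicing; total 3. Next closest is /m/ at distance 4.

d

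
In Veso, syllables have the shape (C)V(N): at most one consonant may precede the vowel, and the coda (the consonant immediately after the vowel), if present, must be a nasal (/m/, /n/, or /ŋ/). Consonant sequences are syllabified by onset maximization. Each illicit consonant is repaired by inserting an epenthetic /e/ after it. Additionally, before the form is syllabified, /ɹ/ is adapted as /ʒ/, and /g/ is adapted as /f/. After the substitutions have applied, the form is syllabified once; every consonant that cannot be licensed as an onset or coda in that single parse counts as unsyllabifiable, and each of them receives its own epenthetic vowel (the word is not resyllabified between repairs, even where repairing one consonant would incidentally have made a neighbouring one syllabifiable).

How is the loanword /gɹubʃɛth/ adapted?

Substitution: /g/ → /f/, /ɹ/ → /ʒ/, giving /fʒubʃɛth/.
The consonants /f/, /b/, /t/, /h/ cannot be parsed into a legal (C)V(N) syllable (only a nasal (/m/, /n/, or /ŋ/) is licensed in coda position; onsets are limited to one consonant).
Each unlicensed consonant becomes the onset of a new syllable: /f/ → /fe/, /b/ → /be/, /t/ → /te/, /h/ → /he/.

feʒubeʃɛtehe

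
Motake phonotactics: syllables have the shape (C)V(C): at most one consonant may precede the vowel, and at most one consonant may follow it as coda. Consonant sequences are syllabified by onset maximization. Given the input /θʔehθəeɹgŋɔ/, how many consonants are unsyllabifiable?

2

The consonants /θ/, /g/ cannot be parsed into a legal (C)V(C) syllable (at most one coda consonant is licensed; onsets are limited to one consonant).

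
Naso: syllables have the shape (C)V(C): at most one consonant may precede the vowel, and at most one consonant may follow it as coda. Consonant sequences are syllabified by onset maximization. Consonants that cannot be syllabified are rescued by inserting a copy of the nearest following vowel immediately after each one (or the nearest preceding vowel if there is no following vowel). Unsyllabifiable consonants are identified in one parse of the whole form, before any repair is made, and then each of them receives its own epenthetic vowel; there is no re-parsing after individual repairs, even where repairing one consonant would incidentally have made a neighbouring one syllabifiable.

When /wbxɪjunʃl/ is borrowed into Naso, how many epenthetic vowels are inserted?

4

The unsyllabifiable consonants are /w/, /b/, /ʃ/, /l/; each receives one epenthetic vowel.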